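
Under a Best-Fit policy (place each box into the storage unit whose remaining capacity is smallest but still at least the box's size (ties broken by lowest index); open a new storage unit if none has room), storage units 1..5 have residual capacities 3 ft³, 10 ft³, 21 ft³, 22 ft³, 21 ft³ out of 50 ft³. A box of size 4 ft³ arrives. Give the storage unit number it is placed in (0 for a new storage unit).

Storage units with room: storage unit 2 (10 ft³), storage unit 3 (21 ft³), storage unit 4 (22 ft³), storage unit 5 (21 ft³).
Tightest fit is storage unit 2 with 10 ft³ free.

2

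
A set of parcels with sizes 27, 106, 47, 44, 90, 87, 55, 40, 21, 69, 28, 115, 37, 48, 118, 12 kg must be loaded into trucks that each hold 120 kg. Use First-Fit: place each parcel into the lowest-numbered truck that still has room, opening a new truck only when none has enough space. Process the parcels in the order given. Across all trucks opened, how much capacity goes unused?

truck 1: place 27 kg, 93 kg left
truck 2: place 106 kg, 14 kg left
truck 1: place 47 kg, 46 kg left
truck 1: place 44 kg, 2 kg left
truck 3: place 90 kg, 30 kg left
truck 4: place 87 kg, 33 kg left
truck 5: place 55 kg, 65 kg left
truck 5: place 40 kg, 25 kg left
truck 3: place 21 kg, 9 kg left
truck 6: place 69 kg, 51 kg left
truck 4: place 28 kg, 5 kg left
truck 7: place 115 kg, 5 kg left
truck 6: place 37 kg, 14 kg left
truck 8: place 48 kg, 72 kg left
truck 9: place 118 kg, 2 kg left
truck 2: place 12 kg, 2 kg left
9 trucks × 120 kg = 1080 kg; used 944 kg; unused 136 kg.

136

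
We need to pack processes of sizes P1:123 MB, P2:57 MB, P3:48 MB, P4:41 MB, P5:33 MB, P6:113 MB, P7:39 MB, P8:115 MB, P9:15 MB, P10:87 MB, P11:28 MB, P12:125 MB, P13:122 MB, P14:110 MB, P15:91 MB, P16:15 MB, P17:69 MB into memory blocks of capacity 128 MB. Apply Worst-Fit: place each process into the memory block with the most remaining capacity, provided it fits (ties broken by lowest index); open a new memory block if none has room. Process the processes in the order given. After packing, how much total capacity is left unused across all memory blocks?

177

Put P1 (123 MB) in memory block 1; 5 MB remain.
Put P2 (57 MB) in memory block 2; 71 MB remain.
Put P3 (48 MB) in memory block 2; 23 MB remain.
Put P4 (41 MB) in memory block 3; 87 MB remain.
Put P5 (33 MB) in memory block 3; 54 MB remain.
Put P6 (113 MB) in memory block 4; 15 MB remain.
Put P7 (39 MB) in memory block 3; 15 MB remain.
Put P8 (115 MB) in memory block 5; 13 MB remain.
Put P9 (15 MB) in memory block 2; 8 MB remain.
Put P10 (87 MB) in memory block 6; 41 MB remain.
Put P11 (28 MB) in memory block 6; 13 MB remain.
Put P12 (125 MB) in memory block 7; 3 MB remain.
Put P13 (122 MB) in memory block 8; 6 MB remain.
Put P14 (110 MB) in memory block 9; 18 MB remain.
Put P15 (91 MB) in memory block 10; 37 MB remain.
Put P16 (15 MB) in memory block 10; 22 MB remain.
Put P17 (69 MB) in memory block 11; 59 MB remain.
11 memory blocks × 128 MB = 1408 MB; used 1231 MB; unused 177 MB.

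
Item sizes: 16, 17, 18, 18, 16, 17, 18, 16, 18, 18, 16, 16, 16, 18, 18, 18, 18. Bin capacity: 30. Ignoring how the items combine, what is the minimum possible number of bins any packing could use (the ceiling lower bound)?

Total size = 16 + 17 + 18 + 18 + 16 + 17 + 18 + 16 + 18 + 18 + 16 + 16 + 16 + 18 + 18 + 18 + 18 = 292.
⌈292 / 30⌉ = 10.

10 bins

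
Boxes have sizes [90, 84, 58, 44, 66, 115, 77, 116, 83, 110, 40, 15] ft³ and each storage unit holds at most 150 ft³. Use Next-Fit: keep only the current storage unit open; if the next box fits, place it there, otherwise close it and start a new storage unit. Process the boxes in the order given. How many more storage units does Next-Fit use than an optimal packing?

2

Next-Fit: [90] [84,58] [44,66] [115] [77] [116] [83] [110,40] [15] → 9 storage units.
7 boxes exceed 75 ft³ (half the capacity), and no two of those can share a storage unit, so at least 7 storage units are needed.
An optimal packing achieves that bound: [116,15] [115] [110,40] [90,58] [84,66] [83,44] [77] → 7 storage units.
Excess: 9 − 7 = 2.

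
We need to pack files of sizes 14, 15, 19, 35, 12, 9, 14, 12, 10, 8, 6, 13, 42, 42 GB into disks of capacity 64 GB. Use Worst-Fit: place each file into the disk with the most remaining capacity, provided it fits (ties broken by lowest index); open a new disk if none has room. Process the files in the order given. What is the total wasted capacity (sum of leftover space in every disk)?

69

14 GB → disk 1 (remaining 50 GB)
15 GB → disk 1 (remaining 35 GB)
19 GB → disk 1 (remaining 16 GB)
35 GB → disk 2 (remaining 29 GB)
12 GB → disk 2 (remaining 17 GB)
9 GB → disk 2 (remaining 8 GB)
14 GB → disk 1 (remaining 2 GB)
12 GB → disk 3 (remaining 52 GB)
10 GB → disk 3 (remaining 42 GB)
8 GB → disk 3 (remaining 34 GB)
6 GB → disk 3 (remaining 28 GB)
13 GB → disk 3 (remaining 15 GB)
42 GB → disk 4 (remaining 22 GB)
42 GB → disk 5 (remaining 22 GB)
5 disks × 64 GB = 320 GB; used 251 GB; unused 69 GB.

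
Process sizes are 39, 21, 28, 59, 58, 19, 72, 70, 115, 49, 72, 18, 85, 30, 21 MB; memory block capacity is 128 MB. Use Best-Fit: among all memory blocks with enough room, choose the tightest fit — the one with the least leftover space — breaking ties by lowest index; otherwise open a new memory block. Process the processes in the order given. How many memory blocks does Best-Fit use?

7

Put 39 MB in memory block 1; 89 MB remain.
Put 21 MB in memory block 1; 68 MB remain.
Put 28 MB in memory block 1; 40 MB remain.
Put 59 MB in memory block 2; 69 MB remain.
Put 58 MB in memory block 2; 11 MB remain.
Put 19 MB in memory block 1; 21 MB remain.
Put 72 MB in memory block 3; 56 MB remain.
Put 70 MB in memory block 4; 58 MB remain.
Put 115 MB in memory block 5; 13 MB remain.
Put 49 MB in memory block 3; 7 MB remain.
Put 72 MB in memory block 6; 56 MB remain.
Put 18 MB in memory block 1; 3 MB remain.
Put 85 MB in memory block 7; 43 MB remain.
Put 30 MB in memory block 7; 13 MB remain.
Put 21 MB in memory block 6; 35 MB remain.
Final memory blocks: [39,21,28,19,18] [59,58] [72,49] [70] [115] [72,21] [85,30].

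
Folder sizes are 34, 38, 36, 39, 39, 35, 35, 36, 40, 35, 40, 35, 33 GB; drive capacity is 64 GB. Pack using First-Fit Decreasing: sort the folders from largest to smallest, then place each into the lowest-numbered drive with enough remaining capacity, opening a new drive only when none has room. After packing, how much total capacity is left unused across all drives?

Sorted descending: 40, 40, 39, 39, 38, 36, 36, 35, 35, 35, 35, 34, 33.
drive 1: place 40 GB, 24 GB left
drive 2: place 40 GB, 24 GB left
drive 3: place 39 GB, 25 GB left
drive 4: place 39 GB, 25 GB left
drive 5: place 38 GB, 26 GB left
drive 6: place 36 GB, 28 GB left
drive 7: place 36 GB, 28 GB left
drive 8: place 35 GB, 29 GB left
drive 9: place 35 GB, 29 GB left
drive 10: place 35 GB, 29 GB left
drive 11: place 35 GB, 29 GB left
drive 12: place 34 GB, 30 GB left
drive 13: place 33 GB, 31 GB left
13 drives × 64 GB = 832 GB; used 475 GB; unused 357 GB.

357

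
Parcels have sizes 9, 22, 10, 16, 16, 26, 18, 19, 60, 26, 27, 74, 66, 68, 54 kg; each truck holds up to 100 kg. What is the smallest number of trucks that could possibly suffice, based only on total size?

Total size = 9 + 22 + 10 + 16 + 16 + 26 + 18 + 19 + 60 + 26 + 27 + 74 + 66 + 68 + 54 = 511 kg.
⌈511 / 100⌉ = 6.

6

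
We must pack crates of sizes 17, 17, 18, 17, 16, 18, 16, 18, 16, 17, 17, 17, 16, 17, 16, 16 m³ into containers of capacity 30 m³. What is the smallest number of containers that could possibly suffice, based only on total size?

Total size = 17 + 17 + 18 + 17 + 16 + 18 + 16 + 18 + 16 + 17 + 17 + 17 + 16 + 17 + 16 + 16 = 269 m³.
⌈269 / 30⌉ = 9.

9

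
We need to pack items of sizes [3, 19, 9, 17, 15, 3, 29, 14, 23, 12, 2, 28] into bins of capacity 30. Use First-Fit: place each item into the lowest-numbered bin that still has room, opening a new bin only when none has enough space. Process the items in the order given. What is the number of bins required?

7 bins

bin 1: place 3, 27 left
bin 1: place 19, 8 left
bin 2: place 9, 21 left
bin 2: place 17, 4 left
bin 3: place 15, 15 left
bin 1: place 3, 5 left
bin 4: place 29, 1 left
bin 3: place 14, 1 left
bin 5: place 23, 7 left
bin 6: place 12, 18 left
bin 1: place 2, 3 left
bin 7: place 28, 2 left
Final bins: [3,19,3,2] [9,17] [15,14] [29] [23] [12] [28].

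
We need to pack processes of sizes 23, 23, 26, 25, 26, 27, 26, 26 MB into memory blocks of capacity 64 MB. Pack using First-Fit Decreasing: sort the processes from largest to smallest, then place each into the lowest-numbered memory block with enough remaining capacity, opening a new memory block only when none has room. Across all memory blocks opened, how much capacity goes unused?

Sorted descending: 27, 26, 26, 26, 26, 25, 23, 23.
27 MB → memory block 1 (remaining 37 MB)
26 MB → memory block 1 (remaining 11 MB)
26 MB → memory block 2 (remaining 38 MB)
26 MB → memory block 2 (remaining 12 MB)
26 MB → memory block 3 (remaining 38 MB)
25 MB → memory block 3 (remaining 13 MB)
23 MB → memory block 4 (remaining 41 MB)
23 MB → memory block 4 (remaining 18 MB)
4 memory blocks × 64 MB = 256 MB; used 202 MB; unused 54 MB.

54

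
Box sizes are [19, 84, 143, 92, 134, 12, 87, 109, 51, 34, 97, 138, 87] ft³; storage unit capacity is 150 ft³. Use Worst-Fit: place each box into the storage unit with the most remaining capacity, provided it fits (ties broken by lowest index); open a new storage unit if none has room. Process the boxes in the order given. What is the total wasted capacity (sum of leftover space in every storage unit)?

Put 19 ft³ in storage unit 1; 131 ft³ remain.
Put 84 ft³ in storage unit 1; 47 ft³ remain.
Put 143 ft³ in storage unit 2; 7 ft³ remain.
Put 92 ft³ in storage unit 3; 58 ft³ remain.
Put 134 ft³ in storage unit 4; 16 ft³ remain.
Put 12 ft³ in storage unit 3; 46 ft³ remain.
Put 87 ft³ in storage unit 5; 63 ft³ remain.
Put 109 ft³ in storage unit 6; 41 ft³ remain.
Put 51 ft³ in storage unit 5; 12 ft³ remain.
Put 34 ft³ in storage unit 1; 13 ft³ remain.
Put 97 ft³ in storage unit 7; 53 ft³ remain.
Put 138 ft³ in storage unit 8; 12 ft³ remain.
Put 87 ft³ in storage unit 9; 63 ft³ remain.
9 storage units × 150 ft³ = 1350 ft³; used 1087 ft³; unused 263 ft³.

263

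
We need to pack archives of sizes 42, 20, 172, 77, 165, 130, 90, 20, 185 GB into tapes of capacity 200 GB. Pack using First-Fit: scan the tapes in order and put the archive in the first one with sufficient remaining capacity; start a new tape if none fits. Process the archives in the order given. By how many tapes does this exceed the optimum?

1

First-Fit: [42,20,77,20] [172] [165] [130] [90] [185] → 6 tapes.
Total size 901 GB; any packing needs at least ⌈901/200⌉ = 5 tapes.
An optimal packing achieves that bound: [185] [172,20] [165,20] [130,42] [90,77] → 5 tapes.
Excess: 6 − 5 = 1.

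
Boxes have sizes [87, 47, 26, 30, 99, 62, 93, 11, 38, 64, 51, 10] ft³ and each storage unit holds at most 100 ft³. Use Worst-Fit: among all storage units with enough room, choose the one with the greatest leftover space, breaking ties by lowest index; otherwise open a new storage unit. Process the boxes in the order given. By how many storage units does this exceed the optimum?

0

Worst-Fit: [87] [47,26,11] [30,62] [99] [93] [38,51] [64,10] → 7 storage units.
Total size 618 ft³; any packing needs at least ⌈618/100⌉ = 7 storage units.
So 7 is already optimal.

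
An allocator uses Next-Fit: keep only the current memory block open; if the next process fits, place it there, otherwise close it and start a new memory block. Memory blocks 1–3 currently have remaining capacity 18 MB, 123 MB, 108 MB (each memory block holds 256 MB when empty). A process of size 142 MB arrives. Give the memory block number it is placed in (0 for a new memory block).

Next-Fit only looks at memory block 3, which has 108 MB free.
142 MB does not fit, so a new memory block is opened.

0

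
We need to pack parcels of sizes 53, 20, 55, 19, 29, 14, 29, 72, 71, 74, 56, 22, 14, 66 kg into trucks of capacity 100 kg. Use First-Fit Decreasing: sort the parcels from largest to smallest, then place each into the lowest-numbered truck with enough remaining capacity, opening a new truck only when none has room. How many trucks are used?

Sorted descending: 74, 72, 71, 66, 56, 55, 53, 29, 29, 22, 20, 19, 14, 14.
Put 74 kg in truck 1; 26 kg remain.
Put 72 kg in truck 2; 28 kg remain.
Put 71 kg in truck 3; 29 kg remain.
Put 66 kg in truck 4; 34 kg remain.
Put 56 kg in truck 5; 44 kg remain.
Put 55 kg in truck 6; 45 kg remain.
Put 53 kg in truck 7; 47 kg remain.
Put 29 kg in truck 3; 0 kg remain.
Put 29 kg in truck 4; 5 kg remain.
Put 22 kg in truck 1; 4 kg remain.
Put 20 kg in truck 2; 8 kg remain.
Put 19 kg in truck 5; 25 kg remain.
Put 14 kg in truck 5; 11 kg remain.
Put 14 kg in truck 6; 31 kg remain.
Final trucks: [74,22] [72,20] [71,29] [66,29] [56,19,14] [55,14] [53].

7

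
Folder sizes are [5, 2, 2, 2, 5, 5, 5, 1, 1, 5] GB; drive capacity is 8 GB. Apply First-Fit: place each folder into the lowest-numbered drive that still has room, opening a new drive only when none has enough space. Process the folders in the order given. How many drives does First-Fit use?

6 drives

Put 5 GB in drive 1; 3 GB remain.
Put 2 GB in drive 1; 1 GB remain.
Put 2 GB in drive 2; 6 GB remain.
Put 2 GB in drive 2; 4 GB remain.
Put 5 GB in drive 3; 3 GB remain.
Put 5 GB in drive 4; 3 GB remain.
Put 5 GB in drive 5; 3 GB remain.
Put 1 GB in drive 1; 0 GB remain.
Put 1 GB in drive 2; 3 GB remain.
Put 5 GB in drive 6; 3 GB remain.
Final drives: [5,2,1] [2,2,1] [5] [5] [5] [5].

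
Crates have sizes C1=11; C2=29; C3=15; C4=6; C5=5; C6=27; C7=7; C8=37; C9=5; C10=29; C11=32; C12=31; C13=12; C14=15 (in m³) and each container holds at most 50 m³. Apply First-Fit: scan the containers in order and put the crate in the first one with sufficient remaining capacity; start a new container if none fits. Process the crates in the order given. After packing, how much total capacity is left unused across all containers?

39

C1 (11 m³) → container 1 (remaining 39 m³)
C2 (29 m³) → container 1 (remaining 10 m³)
C3 (15 m³) → container 2 (remaining 35 m³)
C4 (6 m³) → container 1 (remaining 4 m³)
C5 (5 m³) → container 2 (remaining 30 m³)
C6 (27 m³) → container 2 (remaining 3 m³)
C7 (7 m³) → container 3 (remaining 43 m³)
C8 (37 m³) → container 3 (remaining 6 m³)
C9 (5 m³) → container 3 (remaining 1 m³)
C10 (29 m³) → container 4 (remaining 21 m³)
C11 (32 m³) → container 5 (remaining 18 m³)
C12 (31 m³) → container 6 (remaining 19 m³)
C13 (12 m³) → container 4 (remaining 9 m³)
C14 (15 m³) → container 5 (remaining 3 m³)
6 containers × 50 m³ = 300 m³; used 261 m³; unused 39 m³.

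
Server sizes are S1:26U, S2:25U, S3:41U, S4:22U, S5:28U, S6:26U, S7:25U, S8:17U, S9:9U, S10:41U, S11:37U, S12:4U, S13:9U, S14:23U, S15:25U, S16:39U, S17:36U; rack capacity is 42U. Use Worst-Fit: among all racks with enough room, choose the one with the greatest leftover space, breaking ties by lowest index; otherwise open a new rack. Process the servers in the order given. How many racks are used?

13

S1 (26U) → rack 1 (remaining 16U)
S2 (25U) → rack 2 (remaining 17U)
S3 (41U) → rack 3 (remaining 1U)
S4 (22U) → rack 4 (remaining 20U)
S5 (28U) → rack 5 (remaining 14U)
S6 (26U) → rack 6 (remaining 16U)
S7 (25U) → rack 7 (remaining 17U)
S8 (17U) → rack 4 (remaining 3U)
S9 (9U) → rack 2 (remaining 8U)
S10 (41U) → rack 8 (remaining 1U)
S11 (37U) → rack 9 (remaining 5U)
S12 (4U) → rack 7 (remaining 13U)
S13 (9U) → rack 1 (remaining 7U)
S14 (23U) → rack 10 (remaining 19U)
S15 (25U) → rack 11 (remaining 17U)
S16 (39U) → rack 12 (remaining 3U)
S17 (36U) → rack 13 (remaining 6U)
Final racks: [26,9] [25,9] [41] [22,17] [28] [26] [25,4] [41] [37] [23] [25] [39] [36].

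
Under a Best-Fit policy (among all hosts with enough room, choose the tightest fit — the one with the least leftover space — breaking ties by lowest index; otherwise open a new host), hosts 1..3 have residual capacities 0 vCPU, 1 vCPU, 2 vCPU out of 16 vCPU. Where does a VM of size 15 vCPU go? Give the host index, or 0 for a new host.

No host has ≥ 15 vCPU free, so a new host is opened.

0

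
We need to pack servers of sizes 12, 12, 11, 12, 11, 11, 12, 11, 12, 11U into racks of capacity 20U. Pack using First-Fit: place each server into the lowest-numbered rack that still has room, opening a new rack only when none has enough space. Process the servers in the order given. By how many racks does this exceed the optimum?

First-Fit: [12] [12] [11] [12] [11] [11] [12] [11] [12] [11] → 10 racks.
10 servers exceed 10U (half the capacity), and no two of those can share a rack, so at least 10 racks are needed.
So 10 is already optimal.

0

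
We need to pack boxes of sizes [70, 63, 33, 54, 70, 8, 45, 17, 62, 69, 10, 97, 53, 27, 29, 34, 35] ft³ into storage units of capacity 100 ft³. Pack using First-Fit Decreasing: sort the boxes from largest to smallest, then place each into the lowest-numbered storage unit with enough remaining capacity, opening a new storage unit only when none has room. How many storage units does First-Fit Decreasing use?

8

Sorted descending: 97, 70, 70, 69, 63, 62, 54, 53, 45, 35, 34, 33, 29, 27, 17, 10, 8.
storage unit 1: place 97 ft³, 3 ft³ left
storage unit 2: place 70 ft³, 30 ft³ left
storage unit 3: place 70 ft³, 30 ft³ left
storage unit 4: place 69 ft³, 31 ft³ left
storage unit 5: place 63 ft³, 37 ft³ left
storage unit 6: place 62 ft³, 38 ft³ left
storage unit 7: place 54 ft³, 46 ft³ left
storage unit 8: place 53 ft³, 47 ft³ left
storage unit 7: place 45 ft³, 1 ft³ left
storage unit 5: place 35 ft³, 2 ft³ left
storage unit 6: place 34 ft³, 4 ft³ left
storage unit 8: place 33 ft³, 14 ft³ left
storage unit 2: place 29 ft³, 1 ft³ left
storage unit 3: place 27 ft³, 3 ft³ left
storage unit 4: place 17 ft³, 14 ft³ left
storage unit 4: place 10 ft³, 4 ft³ left
storage unit 8: place 8 ft³, 6 ft³ left
Final storage units: [97] [70,29] [70,27] [69,17,10] [63,35] [62,34] [54,45] [53,33,8].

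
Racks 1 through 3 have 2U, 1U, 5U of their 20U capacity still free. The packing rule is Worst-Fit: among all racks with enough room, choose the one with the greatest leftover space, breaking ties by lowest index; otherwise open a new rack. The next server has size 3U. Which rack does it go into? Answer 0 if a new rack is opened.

Racks with room: rack 3 (5U).
Most room is rack 3 with 5U free.

3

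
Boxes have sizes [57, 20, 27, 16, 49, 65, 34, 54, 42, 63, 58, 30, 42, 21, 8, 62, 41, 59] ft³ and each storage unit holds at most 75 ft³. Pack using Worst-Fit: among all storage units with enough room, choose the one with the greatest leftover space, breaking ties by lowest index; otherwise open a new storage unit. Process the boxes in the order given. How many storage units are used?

13 storage units

storage unit 1: place 57 ft³, 18 ft³ left
storage unit 2: place 20 ft³, 55 ft³ left
storage unit 2: place 27 ft³, 28 ft³ left
storage unit 2: place 16 ft³, 12 ft³ left
storage unit 3: place 49 ft³, 26 ft³ left
storage unit 4: place 65 ft³, 10 ft³ left
storage unit 5: place 34 ft³, 41 ft³ left
storage unit 6: place 54 ft³, 21 ft³ left
storage unit 7: place 42 ft³, 33 ft³ left
storage unit 8: place 63 ft³, 12 ft³ left
storage unit 9: place 58 ft³, 17 ft³ left
storage unit 5: place 30 ft³, 11 ft³ left
storage unit 10: place 42 ft³, 33 ft³ left
storage unit 7: place 21 ft³, 12 ft³ left
storage unit 10: place 8 ft³, 25 ft³ left
storage unit 11: place 62 ft³, 13 ft³ left
storage unit 12: place 41 ft³, 34 ft³ left
storage unit 13: place 59 ft³, 16 ft³ left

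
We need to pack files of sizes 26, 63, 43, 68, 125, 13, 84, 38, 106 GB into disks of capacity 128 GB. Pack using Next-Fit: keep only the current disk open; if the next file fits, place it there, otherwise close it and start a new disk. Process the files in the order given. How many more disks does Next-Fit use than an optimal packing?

Next-Fit: [26,63] [43,68] [125] [13,84] [38] [106] → 6 disks.
Total size 566 GB; any packing needs at least ⌈566/128⌉ = 5 disks.
An optimal packing achieves that bound: [125] [106,13] [84,43] [68,38] [63,26] → 5 disks.
Excess: 6 − 5 = 1.

1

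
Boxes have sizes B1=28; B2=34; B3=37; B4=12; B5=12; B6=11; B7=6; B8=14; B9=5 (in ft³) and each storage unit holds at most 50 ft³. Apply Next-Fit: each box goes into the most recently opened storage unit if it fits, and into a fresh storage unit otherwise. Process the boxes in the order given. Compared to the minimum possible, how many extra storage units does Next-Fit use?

Next-Fit: [28] [34] [37,12] [12,11,6,14,5] → 4 storage units.
Total size 159 ft³; any packing needs at least ⌈159/50⌉ = 4 storage units.
So 4 is already optimal.

0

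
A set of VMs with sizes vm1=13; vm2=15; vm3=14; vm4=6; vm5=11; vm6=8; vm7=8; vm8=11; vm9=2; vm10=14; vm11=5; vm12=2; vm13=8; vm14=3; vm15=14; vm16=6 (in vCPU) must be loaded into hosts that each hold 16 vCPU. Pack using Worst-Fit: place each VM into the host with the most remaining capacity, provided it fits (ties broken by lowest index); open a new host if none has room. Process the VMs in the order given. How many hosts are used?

11

host 1: place vm1 (13 vCPU), 3 vCPU left
host 2: place vm2 (15 vCPU), 1 vCPU left
host 3: place vm3 (14 vCPU), 2 vCPU left
host 4: place vm4 (6 vCPU), 10 vCPU left
host 5: place vm5 (11 vCPU), 5 vCPU left
host 4: place vm6 (8 vCPU), 2 vCPU left
host 6: place vm7 (8 vCPU), 8 vCPU left
host 7: place vm8 (11 vCPU), 5 vCPU left
host 6: place vm9 (2 vCPU), 6 vCPU left
host 8: place vm10 (14 vCPU), 2 vCPU left
host 6: place vm11 (5 vCPU), 1 vCPU left
host 5: place vm12 (2 vCPU), 3 vCPU left
host 9: place vm13 (8 vCPU), 8 vCPU left
host 9: place vm14 (3 vCPU), 5 vCPU left
host 10: place vm15 (14 vCPU), 2 vCPU left
host 11: place vm16 (6 vCPU), 10 vCPU left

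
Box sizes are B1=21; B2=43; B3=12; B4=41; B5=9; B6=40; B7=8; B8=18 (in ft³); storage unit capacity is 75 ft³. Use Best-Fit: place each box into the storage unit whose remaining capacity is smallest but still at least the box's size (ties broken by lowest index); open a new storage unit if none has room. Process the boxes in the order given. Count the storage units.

B1 (21 ft³) → storage unit 1 (remaining 54 ft³)
B2 (43 ft³) → storage unit 1 (remaining 11 ft³)
B3 (12 ft³) → storage unit 2 (remaining 63 ft³)
B4 (41 ft³) → storage unit 2 (remaining 22 ft³)
B5 (9 ft³) → storage unit 1 (remaining 2 ft³)
B6 (40 ft³) → storage unit 3 (remaining 35 ft³)
B7 (8 ft³) → storage unit 2 (remaining 14 ft³)
B8 (18 ft³) → storage unit 3 (remaining 17 ft³)
Final storage units: [21,43,9] [12,41,8] [40,18].

3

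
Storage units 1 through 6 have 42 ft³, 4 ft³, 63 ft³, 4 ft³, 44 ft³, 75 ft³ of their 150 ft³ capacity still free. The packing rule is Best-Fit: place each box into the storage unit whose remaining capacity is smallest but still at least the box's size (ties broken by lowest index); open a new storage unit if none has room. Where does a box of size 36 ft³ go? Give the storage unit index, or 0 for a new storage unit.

Storage units with room: storage unit 1 (42 ft³), storage unit 3 (63 ft³), storage unit 5 (44 ft³), storage unit 6 (75 ft³).
Tightest fit is storage unit 1 with 42 ft³ free.

1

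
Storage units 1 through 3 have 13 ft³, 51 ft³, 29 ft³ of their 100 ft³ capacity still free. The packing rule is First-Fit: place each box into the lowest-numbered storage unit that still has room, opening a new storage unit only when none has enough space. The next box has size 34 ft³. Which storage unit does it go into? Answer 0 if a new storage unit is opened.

2

Storage units with room: storage unit 2 (51 ft³).
The first with room is storage unit 2.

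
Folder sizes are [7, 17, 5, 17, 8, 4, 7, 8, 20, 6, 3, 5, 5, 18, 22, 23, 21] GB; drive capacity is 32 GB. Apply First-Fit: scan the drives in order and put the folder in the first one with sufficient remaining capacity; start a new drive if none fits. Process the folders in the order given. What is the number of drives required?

8 drives

Put 7 GB in drive 1; 25 GB remain.
Put 17 GB in drive 1; 8 GB remain.
Put 5 GB in drive 1; 3 GB remain.
Put 17 GB in drive 2; 15 GB remain.
Put 8 GB in drive 2; 7 GB remain.
Put 4 GB in drive 2; 3 GB remain.
Put 7 GB in drive 3; 25 GB remain.
Put 8 GB in drive 3; 17 GB remain.
Put 20 GB in drive 4; 12 GB remain.
Put 6 GB in drive 3; 11 GB remain.
Put 3 GB in drive 1; 0 GB remain.
Put 5 GB in drive 3; 6 GB remain.
Put 5 GB in drive 3; 1 GB remain.
Put 18 GB in drive 5; 14 GB remain.
Put 22 GB in drive 6; 10 GB remain.
Put 23 GB in drive 7; 9 GB remain.
Put 21 GB in drive 8; 11 GB remain.
Final drives: [7,17,5,3] [17,8,4] [7,8,6,5,5] [20] [18] [22] [23] [21].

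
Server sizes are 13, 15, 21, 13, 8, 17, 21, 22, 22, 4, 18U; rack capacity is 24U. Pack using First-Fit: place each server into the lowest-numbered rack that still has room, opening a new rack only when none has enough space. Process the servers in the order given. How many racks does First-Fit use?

rack 1: place 13U, 11U left
rack 2: place 15U, 9U left
rack 3: place 21U, 3U left
rack 4: place 13U, 11U left
rack 1: place 8U, 3U left
rack 5: place 17U, 7U left
rack 6: place 21U, 3U left
rack 7: place 22U, 2U left
rack 8: place 22U, 2U left
rack 2: place 4U, 5U left
rack 9: place 18U, 6U left
Final racks: [13,8] [15,4] [21] [13] [17] [21] [22] [22] [18].

9 racks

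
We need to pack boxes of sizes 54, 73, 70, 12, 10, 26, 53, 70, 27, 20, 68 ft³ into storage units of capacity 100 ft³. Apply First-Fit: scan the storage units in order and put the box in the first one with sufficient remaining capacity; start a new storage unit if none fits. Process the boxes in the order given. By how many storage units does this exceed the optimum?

First-Fit: [54,12,10,20] [73,26] [70,27] [53] [70] [68] → 6 storage units.
6 boxes exceed 50 ft³ (half the capacity), and no two of those can share a storage unit, so at least 6 storage units are needed.
So 6 is already optimal.

0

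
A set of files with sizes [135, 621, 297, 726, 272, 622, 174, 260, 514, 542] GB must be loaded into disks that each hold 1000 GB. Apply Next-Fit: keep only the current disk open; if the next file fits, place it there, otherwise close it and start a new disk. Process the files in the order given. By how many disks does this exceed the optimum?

Next-Fit: [135,621] [297] [726,272] [622,174] [260,514] [542] → 6 disks.
Total size 4163 GB; any packing needs at least ⌈4163/1000⌉ = 5 disks.
An optimal packing achieves that bound: [726,272] [622,297] [621,260] [542,174,135] [514] → 5 disks.
Excess: 6 − 5 = 1.

1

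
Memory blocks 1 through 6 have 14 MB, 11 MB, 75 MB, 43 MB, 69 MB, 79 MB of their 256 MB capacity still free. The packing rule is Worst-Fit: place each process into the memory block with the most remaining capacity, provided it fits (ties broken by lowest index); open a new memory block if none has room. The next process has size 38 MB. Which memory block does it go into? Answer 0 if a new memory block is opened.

6

Memory blocks with room: memory block 3 (75 MB), memory block 4 (43 MB), memory block 5 (69 MB), memory block 6 (79 MB).
Most room is memory block 6 with 79 MB free.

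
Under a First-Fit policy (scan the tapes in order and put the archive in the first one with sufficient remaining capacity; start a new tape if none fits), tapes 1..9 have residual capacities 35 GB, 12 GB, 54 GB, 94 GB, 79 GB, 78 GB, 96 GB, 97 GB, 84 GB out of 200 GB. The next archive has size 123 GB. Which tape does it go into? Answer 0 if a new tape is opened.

No tape has ≥ 123 GB free, so a new tape is opened.

0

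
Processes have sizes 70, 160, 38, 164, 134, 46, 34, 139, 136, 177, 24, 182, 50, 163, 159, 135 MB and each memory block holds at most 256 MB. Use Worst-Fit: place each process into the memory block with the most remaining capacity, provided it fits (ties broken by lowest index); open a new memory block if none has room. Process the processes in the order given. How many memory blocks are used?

10 memory blocks

memory block 1: place 70 MB, 186 MB left
memory block 1: place 160 MB, 26 MB left
memory block 2: place 38 MB, 218 MB left
memory block 2: place 164 MB, 54 MB left
memory block 3: place 134 MB, 122 MB left
memory block 3: place 46 MB, 76 MB left
memory block 3: place 34 MB, 42 MB left
memory block 4: place 139 MB, 117 MB left
memory block 5: place 136 MB, 120 MB left
memory block 6: place 177 MB, 79 MB left
memory block 5: place 24 MB, 96 MB left
memory block 7: place 182 MB, 74 MB left
memory block 4: place 50 MB, 67 MB left
memory block 8: place 163 MB, 93 MB left
memory block 9: place 159 MB, 97 MB left
memory block 10: place 135 MB, 121 MB left
Final memory blocks: [70,160] [38,164] [134,46,34] [139,50] [136,24] [177] [182] [163] [159] [135].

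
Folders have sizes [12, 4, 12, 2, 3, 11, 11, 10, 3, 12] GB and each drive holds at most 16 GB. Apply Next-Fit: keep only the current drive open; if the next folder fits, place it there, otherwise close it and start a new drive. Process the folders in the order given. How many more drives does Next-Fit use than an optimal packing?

0

Next-Fit: [12,4] [12,2] [3,11] [11] [10,3] [12] → 6 drives.
6 folders exceed 8 GB (half the capacity), and no two of those can share a drive, so at least 6 drives are needed.
So 6 is already optimal.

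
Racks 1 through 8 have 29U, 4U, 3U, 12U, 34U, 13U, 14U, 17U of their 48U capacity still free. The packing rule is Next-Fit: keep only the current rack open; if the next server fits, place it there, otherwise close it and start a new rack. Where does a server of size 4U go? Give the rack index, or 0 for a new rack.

Next-Fit only looks at rack 8, which has 17U free.
4U fits there.

8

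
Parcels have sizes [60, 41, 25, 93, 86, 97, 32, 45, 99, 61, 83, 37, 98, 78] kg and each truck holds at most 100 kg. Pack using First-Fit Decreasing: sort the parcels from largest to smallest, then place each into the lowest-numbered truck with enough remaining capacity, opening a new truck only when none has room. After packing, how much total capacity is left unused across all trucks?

165

Sorted descending: 99, 98, 97, 93, 86, 83, 78, 61, 60, 45, 41, 37, 32, 25.
99 kg → truck 1 (remaining 1 kg)
98 kg → truck 2 (remaining 2 kg)
97 kg → truck 3 (remaining 3 kg)
93 kg → truck 4 (remaining 7 kg)
86 kg → truck 5 (remaining 14 kg)
83 kg → truck 6 (remaining 17 kg)
78 kg → truck 7 (remaining 22 kg)
61 kg → truck 8 (remaining 39 kg)
60 kg → truck 9 (remaining 40 kg)
45 kg → truck 10 (remaining 55 kg)
41 kg → truck 10 (remaining 14 kg)
37 kg → truck 8 (remaining 2 kg)
32 kg → truck 9 (remaining 8 kg)
25 kg → truck 11 (remaining 75 kg)
11 trucks × 100 kg = 1100 kg; used 935 kg; unused 165 kg.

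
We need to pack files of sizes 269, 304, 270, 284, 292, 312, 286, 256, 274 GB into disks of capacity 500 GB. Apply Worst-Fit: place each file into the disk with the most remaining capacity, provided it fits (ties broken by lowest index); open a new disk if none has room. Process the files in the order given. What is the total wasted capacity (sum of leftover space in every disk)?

1953

269 GB → disk 1 (remaining 231 GB)
304 GB → disk 2 (remaining 196 GB)
270 GB → disk 3 (remaining 230 GB)
284 GB → disk 4 (remaining 216 GB)
292 GB → disk 5 (remaining 208 GB)
312 GB → disk 6 (remaining 188 GB)
286 GB → disk 7 (remaining 214 GB)
256 GB → disk 8 (remaining 244 GB)
274 GB → disk 9 (remaining 226 GB)
9 disks × 500 GB = 4500 GB; used 2547 GB; unused 1953 GB.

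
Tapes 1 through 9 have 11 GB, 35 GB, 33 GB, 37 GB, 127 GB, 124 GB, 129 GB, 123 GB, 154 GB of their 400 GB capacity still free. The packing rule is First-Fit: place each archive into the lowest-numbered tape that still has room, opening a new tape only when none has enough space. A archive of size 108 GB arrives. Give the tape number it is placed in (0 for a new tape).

Tapes with room: tape 5 (127 GB), tape 6 (124 GB), tape 7 (129 GB), tape 8 (123 GB), tape 9 (154 GB).
The first with room is tape 5.

5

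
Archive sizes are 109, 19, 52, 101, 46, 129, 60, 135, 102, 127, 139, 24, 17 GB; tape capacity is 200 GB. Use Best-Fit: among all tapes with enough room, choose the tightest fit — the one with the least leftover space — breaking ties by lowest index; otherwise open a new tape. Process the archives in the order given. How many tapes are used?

7

tape 1: place 109 GB, 91 GB left
tape 1: place 19 GB, 72 GB left
tape 1: place 52 GB, 20 GB left
tape 2: place 101 GB, 99 GB left
tape 2: place 46 GB, 53 GB left
tape 3: place 129 GB, 71 GB left
tape 3: place 60 GB, 11 GB left
tape 4: place 135 GB, 65 GB left
tape 5: place 102 GB, 98 GB left
tape 6: place 127 GB, 73 GB left
tape 7: place 139 GB, 61 GB left
tape 2: place 24 GB, 29 GB left
tape 1: place 17 GB, 3 GB left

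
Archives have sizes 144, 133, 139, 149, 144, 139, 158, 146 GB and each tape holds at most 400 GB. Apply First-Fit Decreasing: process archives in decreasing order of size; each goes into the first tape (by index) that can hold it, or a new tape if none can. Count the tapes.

4

Sorted descending: 158, 149, 146, 144, 144, 139, 139, 133.
158 GB → tape 1 (remaining 242 GB)
149 GB → tape 1 (remaining 93 GB)
146 GB → tape 2 (remaining 254 GB)
144 GB → tape 2 (remaining 110 GB)
144 GB → tape 3 (remaining 256 GB)
139 GB → tape 3 (remaining 117 GB)
139 GB → tape 4 (remaining 261 GB)
133 GB → tape 4 (remaining 128 GB)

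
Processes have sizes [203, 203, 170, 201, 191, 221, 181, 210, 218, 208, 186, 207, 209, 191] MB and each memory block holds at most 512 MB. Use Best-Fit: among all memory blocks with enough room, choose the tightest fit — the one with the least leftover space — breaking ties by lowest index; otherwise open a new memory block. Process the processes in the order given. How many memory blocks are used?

7 memory blocks

203 MB → memory block 1 (remaining 309 MB)
203 MB → memory block 1 (remaining 106 MB)
170 MB → memory block 2 (remaining 342 MB)
201 MB → memory block 2 (remaining 141 MB)
191 MB → memory block 3 (remaining 321 MB)
221 MB → memory block 3 (remaining 100 MB)
181 MB → memory block 4 (remaining 331 MB)
210 MB → memory block 4 (remaining 121 MB)
218 MB → memory block 5 (remaining 294 MB)
208 MB → memory block 5 (remaining 86 MB)
186 MB → memory block 6 (remaining 326 MB)
207 MB → memory block 6 (remaining 119 MB)
209 MB → memory block 7 (remaining 303 MB)
191 MB → memory block 7 (remaining 112 MB)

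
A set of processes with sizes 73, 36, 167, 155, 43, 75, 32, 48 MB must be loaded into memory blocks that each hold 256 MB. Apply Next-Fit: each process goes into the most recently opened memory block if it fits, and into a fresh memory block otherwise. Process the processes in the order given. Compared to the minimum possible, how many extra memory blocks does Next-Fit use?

Next-Fit: [73,36] [167] [155,43] [75,32,48] → 4 memory blocks.
Total size 629 MB; any packing needs at least ⌈629/256⌉ = 3 memory blocks.
An optimal packing achieves that bound: [167,75] [155,73] [48,43,36,32] → 3 memory blocks.
Excess: 4 − 3 = 1.

1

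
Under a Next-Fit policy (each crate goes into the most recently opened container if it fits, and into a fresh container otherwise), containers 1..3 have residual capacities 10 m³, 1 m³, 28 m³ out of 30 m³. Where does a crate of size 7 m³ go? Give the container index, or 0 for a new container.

Next-Fit only looks at container 3, which has 28 m³ free.
7 m³ fits there.

3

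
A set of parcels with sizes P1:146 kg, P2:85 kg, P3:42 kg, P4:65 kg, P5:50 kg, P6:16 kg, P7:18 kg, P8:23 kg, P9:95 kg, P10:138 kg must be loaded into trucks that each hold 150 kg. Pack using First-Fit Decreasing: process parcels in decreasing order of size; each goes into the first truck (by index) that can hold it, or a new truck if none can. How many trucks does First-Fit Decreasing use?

Sorted descending: 146, 138, 95, 85, 65, 50, 42, 23, 18, 16.
truck 1: place 146 kg, 4 kg left
truck 2: place 138 kg, 12 kg left
truck 3: place 95 kg, 55 kg left
truck 4: place 85 kg, 65 kg left
truck 4: place 65 kg, 0 kg left
truck 3: place 50 kg, 5 kg left
truck 5: place 42 kg, 108 kg left
truck 5: place 23 kg, 85 kg left
truck 5: place 18 kg, 67 kg left
truck 5: place 16 kg, 51 kg left
Final trucks: [146] [138] [95,50] [85,65] [42,23,18,16].

5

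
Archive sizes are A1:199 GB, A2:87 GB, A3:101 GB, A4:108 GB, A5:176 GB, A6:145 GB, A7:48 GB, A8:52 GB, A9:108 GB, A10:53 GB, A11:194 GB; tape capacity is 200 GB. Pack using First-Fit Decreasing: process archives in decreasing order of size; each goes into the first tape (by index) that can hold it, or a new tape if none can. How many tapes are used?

7

Sorted descending: 199, 194, 176, 145, 108, 108, 101, 87, 53, 52, 48.
tape 1: place 199 GB, 1 GB left
tape 2: place 194 GB, 6 GB left
tape 3: place 176 GB, 24 GB left
tape 4: place 145 GB, 55 GB left
tape 5: place 108 GB, 92 GB left
tape 6: place 108 GB, 92 GB left
tape 7: place 101 GB, 99 GB left
tape 5: place 87 GB, 5 GB left
tape 4: place 53 GB, 2 GB left
tape 6: place 52 GB, 40 GB left
tape 7: place 48 GB, 51 GB left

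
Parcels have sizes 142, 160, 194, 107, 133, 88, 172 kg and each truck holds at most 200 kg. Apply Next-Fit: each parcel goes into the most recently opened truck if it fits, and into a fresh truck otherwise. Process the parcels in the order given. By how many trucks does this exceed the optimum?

Next-Fit: [142] [160] [194] [107] [133] [88] [172] → 7 trucks.
6 parcels exceed 100 kg (half the capacity), and no two of those can share a truck, so at least 6 trucks are needed.
An optimal packing achieves that bound: [194] [172] [160] [142] [133] [107,88] → 6 trucks.
Excess: 7 − 6 = 1.

1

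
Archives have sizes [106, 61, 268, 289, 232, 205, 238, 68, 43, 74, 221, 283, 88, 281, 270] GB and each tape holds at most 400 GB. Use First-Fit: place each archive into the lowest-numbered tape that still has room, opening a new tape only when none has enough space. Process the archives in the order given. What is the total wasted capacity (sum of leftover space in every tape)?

Put 106 GB in tape 1; 294 GB remain.
Put 61 GB in tape 1; 233 GB remain.
Put 268 GB in tape 2; 132 GB remain.
Put 289 GB in tape 3; 111 GB remain.
Put 232 GB in tape 1; 1 GB remain.
Put 205 GB in tape 4; 195 GB remain.
Put 238 GB in tape 5; 162 GB remain.
Put 68 GB in tape 2; 64 GB remain.
Put 43 GB in tape 2; 21 GB remain.
Put 74 GB in tape 3; 37 GB remain.
Put 221 GB in tape 6; 179 GB remain.
Put 283 GB in tape 7; 117 GB remain.
Put 88 GB in tape 4; 107 GB remain.
Put 281 GB in tape 8; 119 GB remain.
Put 270 GB in tape 9; 130 GB remain.
9 tapes × 400 GB = 3600 GB; used 2727 GB; unused 873 GB.

873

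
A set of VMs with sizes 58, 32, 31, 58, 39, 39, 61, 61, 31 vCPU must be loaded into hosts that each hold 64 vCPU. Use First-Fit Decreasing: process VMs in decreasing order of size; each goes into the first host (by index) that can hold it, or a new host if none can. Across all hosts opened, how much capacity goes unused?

102

Sorted descending: 61, 61, 58, 58, 39, 39, 32, 31, 31.
Put 61 vCPU in host 1; 3 vCPU remain.
Put 61 vCPU in host 2; 3 vCPU remain.
Put 58 vCPU in host 3; 6 vCPU remain.
Put 58 vCPU in host 4; 6 vCPU remain.
Put 39 vCPU in host 5; 25 vCPU remain.
Put 39 vCPU in host 6; 25 vCPU remain.
Put 32 vCPU in host 7; 32 vCPU remain.
Put 31 vCPU in host 7; 1 vCPU remain.
Put 31 vCPU in host 8; 33 vCPU remain.
8 hosts × 64 vCPU = 512 vCPU; used 410 vCPU; unused 102 vCPU.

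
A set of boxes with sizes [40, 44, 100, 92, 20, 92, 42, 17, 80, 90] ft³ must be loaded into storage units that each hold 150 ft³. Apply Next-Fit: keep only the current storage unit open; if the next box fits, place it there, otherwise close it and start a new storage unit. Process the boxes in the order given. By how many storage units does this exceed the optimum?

1

Next-Fit: [40,44] [100] [92,20] [92,42] [17,80] [90] → 6 storage units.
Total size 617 ft³; any packing needs at least ⌈617/150⌉ = 5 storage units.
An optimal packing achieves that bound: [100,44] [92,42] [92,40,17] [90,20] [80] → 5 storage units.
Excess: 6 − 5 = 1.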